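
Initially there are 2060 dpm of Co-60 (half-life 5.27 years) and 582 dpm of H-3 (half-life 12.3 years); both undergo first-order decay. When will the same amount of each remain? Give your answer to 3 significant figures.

Set 2060·(1/2)^(t/5.27) = 582·(1/2)^(t/12.3).
Taking log₂: log₂(2060/582) = t·(1/5.27 − 1/12.3).
log₂(3.5395) = 1.8236; 1/5.27 − 1/12.3 = 0.10845.
t = 1.8236 / 0.10845 ≈ 16.814 years.

16.8 years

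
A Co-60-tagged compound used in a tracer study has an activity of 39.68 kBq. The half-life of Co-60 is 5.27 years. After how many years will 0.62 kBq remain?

31.62 years

0.62/39.68 = 1/64, so 6 half-lives have elapsed.
t = 6 × 5.27 = 31.62 years.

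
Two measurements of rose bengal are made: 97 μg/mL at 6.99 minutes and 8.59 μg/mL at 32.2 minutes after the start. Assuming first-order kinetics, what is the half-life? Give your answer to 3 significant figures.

Over Δt = 32.2 − 6.99 = 25.21 minutes, the level fell by a factor of 97/8.59 ≈ 11.292.
n = log₂(11.292) ≈ 3.4973 half-lives, so t½ = 25.21/3.4973 ≈ 7.2085 minutes.

7.21 minutes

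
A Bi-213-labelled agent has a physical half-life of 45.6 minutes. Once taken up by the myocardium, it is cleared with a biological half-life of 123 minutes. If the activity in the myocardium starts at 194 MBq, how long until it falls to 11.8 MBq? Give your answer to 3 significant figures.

134 minutes

1/t_eff = 1/t_phys + 1/t_biol = 1/45.6 + 1/123 = 0.03006 per minute.
t_eff = 45.6 × 123 / (45.6 + 123) ≈ 33.267 minutes.
n = log₂(194/11.8) ≈ 4.0392; t = 4.0392 × 33.267 ≈ 134.37 minutes.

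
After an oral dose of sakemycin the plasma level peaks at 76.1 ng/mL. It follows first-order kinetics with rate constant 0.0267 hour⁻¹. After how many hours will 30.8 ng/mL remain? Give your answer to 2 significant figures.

t½ = ln 2 / λ = 0.69315 / 0.0267 ≈ 25.961 hours.
Fraction remaining = 30.8/76.1 ≈ 0.40473.
n = log₂(76.1/30.8) = ln(2.4708)/ln 2 ≈ 1.305 half-lives.
t = n × t½ = 1.305 × 25.961 ≈ 33.878 hours.

34 hours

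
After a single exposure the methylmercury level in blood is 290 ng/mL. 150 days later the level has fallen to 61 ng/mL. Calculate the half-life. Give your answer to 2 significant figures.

A/A₀ = 61/290 ≈ 0.21034.
n = log₂(4.7541) ≈ 2.2492 half-lives elapsed in 150 days.
t½ = 150/2.2492 ≈ 66.691 days.

67 days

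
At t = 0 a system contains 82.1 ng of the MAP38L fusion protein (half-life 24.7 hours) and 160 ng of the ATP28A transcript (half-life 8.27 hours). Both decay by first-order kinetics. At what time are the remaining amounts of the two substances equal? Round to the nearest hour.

Set 82.1·(1/2)^(t/24.7) = 160·(1/2)^(t/8.27).
Taking log₂: log₂(82.1/160) = t·(1/24.7 − 1/8.27).
log₂(0.51312) = -0.96262; 1/24.7 − 1/8.27 = -0.080433.
t = -0.96262 / -0.080433 ≈ 11.968 hours.

12 hours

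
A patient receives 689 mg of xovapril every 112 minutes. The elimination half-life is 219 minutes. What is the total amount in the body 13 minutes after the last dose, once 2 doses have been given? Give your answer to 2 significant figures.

The 2 doses were given 125, 13 minutes ago.
Total = 689·(1/2)^(125/219) + 689·(1/2)^(13/219)
      = 463.87 + 661.23 ≈ 1125.1 mg.

1100 mg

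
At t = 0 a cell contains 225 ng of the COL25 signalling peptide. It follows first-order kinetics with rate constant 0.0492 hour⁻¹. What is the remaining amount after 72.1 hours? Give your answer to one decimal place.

6.5 ng

t½ = ln 2 / k = 0.69315 / 0.0492 ≈ 14.088 hours.
Number of half-lives: n = 72.1/14.088 ≈ 5.1177.
Remaining = 225 × (1/2)^5.1177 = 225 × 0.028802 ≈ 6.4804 ng.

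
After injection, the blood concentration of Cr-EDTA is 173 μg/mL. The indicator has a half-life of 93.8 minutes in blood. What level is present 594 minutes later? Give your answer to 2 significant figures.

Number of half-lives: n = 594/93.8 ≈ 6.3326.
Remaining = 173 × (1/2)^6.3326 = 173 × 0.012408 ≈ 2.1465 μg/mL.

2.1 μg/mL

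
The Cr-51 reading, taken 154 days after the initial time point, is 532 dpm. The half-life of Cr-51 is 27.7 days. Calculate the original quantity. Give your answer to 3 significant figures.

25100 dpm

Number of half-lives elapsed: n = 154/27.7 ≈ 5.5596.
A₀ = A × 2^n = 532 × 2^5.5596 = 532 × 47.162 ≈ 25090 dpm.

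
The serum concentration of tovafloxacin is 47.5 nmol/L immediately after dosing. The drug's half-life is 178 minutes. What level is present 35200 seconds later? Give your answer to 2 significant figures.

Convert the elapsed time: 35200 seconds = 586.667 minutes.
Number of half-lives: n = 586.667/178 ≈ 3.2959.
Remaining = 47.5 × (1/2)^3.2959 = 47.5 × 0.10182 ≈ 4.8365 nmol/L.

4.8 nmol/L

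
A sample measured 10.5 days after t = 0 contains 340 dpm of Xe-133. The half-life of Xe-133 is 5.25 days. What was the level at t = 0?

1360 dpm

Number of half-lives elapsed: n = 10.5/5.25 ≈ 2.
A₀ = A × 2^n = 340 × 2^2 = 340 × 4 ≈ 1360 dpm.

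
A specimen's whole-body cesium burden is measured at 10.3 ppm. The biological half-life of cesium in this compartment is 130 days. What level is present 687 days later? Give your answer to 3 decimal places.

0.264 ppm

Number of half-lives: n = 687/130 ≈ 5.2846.
Remaining = 10.3 × (1/2)^5.2846 = 10.3 × 0.025655 ≈ 0.26425 ppm.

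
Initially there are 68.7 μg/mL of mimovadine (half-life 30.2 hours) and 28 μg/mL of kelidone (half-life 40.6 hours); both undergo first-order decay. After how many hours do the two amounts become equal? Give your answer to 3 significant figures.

Set 68.7·(1/2)^(t/30.2) = 28·(1/2)^(t/40.6).
Taking log₂: log₂(68.7/28) = t·(1/30.2 − 1/40.6).
log₂(2.4536) = 1.2949; 1/30.2 − 1/40.6 = 0.008482.
t = 1.2949 / 0.008482 ≈ 152.66 hours.

153 hours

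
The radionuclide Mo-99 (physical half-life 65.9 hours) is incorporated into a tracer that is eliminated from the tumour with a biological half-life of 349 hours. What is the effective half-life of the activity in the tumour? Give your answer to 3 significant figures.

1/t_eff = 1/t_phys + 1/t_biol = 1/65.9 + 1/349 = 0.01804 per hour.
t_eff = 65.9 × 349 / (65.9 + 349) ≈ 55.433 hours.

55.4 hours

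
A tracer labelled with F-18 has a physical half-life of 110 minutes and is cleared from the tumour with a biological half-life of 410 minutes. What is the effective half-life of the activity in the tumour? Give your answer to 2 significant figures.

1/t_eff = 1/t_phys + 1/t_biol = 1/110 + 1/410 = 0.01153 per minute.
t_eff = 110 × 410 / (110 + 410) ≈ 86.731 minutes.

87 minutes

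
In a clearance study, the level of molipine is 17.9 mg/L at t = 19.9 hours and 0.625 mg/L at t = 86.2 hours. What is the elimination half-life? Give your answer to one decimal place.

13.7 hours

Over Δt = 86.2 − 19.9 = 66.3 hours, the level fell by a factor of 17.9/0.625 ≈ 28.64.
n = log₂(28.64) ≈ 4.84 half-lives, so t½ = 66.3/4.84 ≈ 13.698 hours.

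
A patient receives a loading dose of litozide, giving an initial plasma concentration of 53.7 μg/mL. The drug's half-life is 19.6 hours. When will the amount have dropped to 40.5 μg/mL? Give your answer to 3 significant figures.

Fraction remaining = 40.5/53.7 ≈ 0.75419.
n = log₂(53.7/40.5) = ln(1.3259)/ln 2 ≈ 0.407 half-lives.
t = n × t½ = 0.407 × 19.6 ≈ 7.9772 hours.

7.98 hours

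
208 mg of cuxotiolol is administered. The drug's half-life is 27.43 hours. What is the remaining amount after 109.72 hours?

Elapsed time is 4 half-lives (109.72/27.43).
Each half-life halves the amount: 208 × (1/2)^4 = 208/16 = 13 mg.

13 mg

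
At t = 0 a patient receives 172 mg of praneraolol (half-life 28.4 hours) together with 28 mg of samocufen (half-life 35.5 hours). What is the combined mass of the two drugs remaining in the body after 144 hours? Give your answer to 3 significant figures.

6.80 mg

praneraolol: 172 × (1/2)^(144/28.4) = 172 × (1/2)^5.0704 ≈ 5.1189 mg.
samocufen: 28 × (1/2)^(144/35.5) = 28 × (1/2)^4.0563 ≈ 1.683 mg.
Total = 5.1189 + 1.683 ≈ 6.8019 mg.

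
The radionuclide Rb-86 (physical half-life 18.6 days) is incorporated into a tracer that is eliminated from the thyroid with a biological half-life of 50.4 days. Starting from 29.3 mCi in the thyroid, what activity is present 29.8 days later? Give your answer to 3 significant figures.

6.41 mCi

1/t_eff = 1/t_phys + 1/t_biol = 1/18.6 + 1/50.4 = 0.073605 per day.
t_eff = 18.6 × 50.4 / (18.6 + 50.4) ≈ 13.586 days.
Remaining = 29.3 × (1/2)^(29.8/13.586) = 29.3 × (1/2)^2.1934 ≈ 6.4059 mCi.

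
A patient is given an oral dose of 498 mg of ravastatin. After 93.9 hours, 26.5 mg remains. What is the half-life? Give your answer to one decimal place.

A/A₀ = 26.5/498 ≈ 0.053213.
n = log₂(18.792) ≈ 4.2321 half-lives elapsed in 93.9 hours.
t½ = 93.9/4.2321 ≈ 22.188 hours.

22.2 hours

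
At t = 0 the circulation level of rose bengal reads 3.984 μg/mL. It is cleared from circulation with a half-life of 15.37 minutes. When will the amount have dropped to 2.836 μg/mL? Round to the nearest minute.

8 minutes

Fraction remaining = 2.836/3.984 ≈ 0.71185.
n = log₂(3.984/2.836) = ln(1.4048)/ln 2 ≈ 0.49036 half-lives.
t = n × t½ = 0.49036 × 15.37 ≈ 7.5368 minutes.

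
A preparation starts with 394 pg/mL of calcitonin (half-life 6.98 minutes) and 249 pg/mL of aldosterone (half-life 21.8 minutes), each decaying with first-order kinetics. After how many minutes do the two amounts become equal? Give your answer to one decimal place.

Set 394·(1/2)^(t/6.98) = 249·(1/2)^(t/21.8).
Taking log₂: log₂(394/249) = t·(1/6.98 − 1/21.8).
log₂(1.5823) = 0.66205; 1/6.98 − 1/21.8 = 0.097395.
t = 0.66205 / 0.097395 ≈ 6.7976 minutes.

6.8 minutes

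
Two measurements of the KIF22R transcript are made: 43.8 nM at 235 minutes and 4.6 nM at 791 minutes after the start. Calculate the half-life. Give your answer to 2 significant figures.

170 minutes

Over Δt = 791 − 235 = 556 minutes, the level fell by a factor of 43.8/4.6 ≈ 9.5217.
n = log₂(9.5217) ≈ 3.2512 half-lives, so t½ = 556/3.2512 ≈ 171.01 minutes.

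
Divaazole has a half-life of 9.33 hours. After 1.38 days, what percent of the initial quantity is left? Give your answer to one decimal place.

8.5%

1.38 days = 33.12 hours.
n = 33.12/9.33 ≈ 3.5498 half-lives.
Fraction remaining = (1/2)^3.5498 ≈ 0.085387, i.e. 8.5387%.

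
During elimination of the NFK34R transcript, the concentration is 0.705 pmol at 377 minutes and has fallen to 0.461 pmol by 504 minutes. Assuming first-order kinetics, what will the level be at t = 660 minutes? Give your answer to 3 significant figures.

0.274 pmol

Over Δt = 504 − 377 = 127 minutes, the level fell by a factor of 0.705/0.461 ≈ 1.5293.
n = log₂(1.5293) ≈ 0.61286 half-lives, so t½ = 127/0.61286 ≈ 207.23 minutes.
From t = 504 to t = 660: 0.461 × (1/2)^((660−504)/207.23) ≈ 0.27358 pmol.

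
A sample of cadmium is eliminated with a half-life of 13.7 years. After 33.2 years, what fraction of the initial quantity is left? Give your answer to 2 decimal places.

n = 33.2/13.7 ≈ 2.4234 half-lives.
Fraction remaining = (1/2)^2.4234 ≈ 0.18642.

0.19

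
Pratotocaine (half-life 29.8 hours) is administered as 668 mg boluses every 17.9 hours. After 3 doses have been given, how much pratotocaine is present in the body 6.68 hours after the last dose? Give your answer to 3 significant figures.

1200 mg

The 3 doses were given 42.48, 24.58, 6.68 hours ago.
Total = 668·(1/2)^(42.48/29.8) + 668·(1/2)^(24.58/29.8) + 668·(1/2)^(6.68/29.8)
      = 248.69 + 377.12 + 571.87 ≈ 1197.7 mg.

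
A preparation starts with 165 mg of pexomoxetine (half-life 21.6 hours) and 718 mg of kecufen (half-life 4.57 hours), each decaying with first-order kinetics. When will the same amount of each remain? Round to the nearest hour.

12 hours

Set 165·(1/2)^(t/21.6) = 718·(1/2)^(t/4.57).
Taking log₂: log₂(165/718) = t·(1/21.6 − 1/4.57).
log₂(0.22981) = -2.1215; 1/21.6 − 1/4.57 = -0.17252.
t = -2.1215 / -0.17252 ≈ 12.297 hours.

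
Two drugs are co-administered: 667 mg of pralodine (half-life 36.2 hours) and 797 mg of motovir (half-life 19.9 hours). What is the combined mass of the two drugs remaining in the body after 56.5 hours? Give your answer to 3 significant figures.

337 mg

pralodine: 667 × (1/2)^(56.5/36.2) = 667 × (1/2)^1.5608 ≈ 226.09 mg.
motovir: 797 × (1/2)^(56.5/19.9) = 797 × (1/2)^2.8392 ≈ 111.37 mg.
Total = 226.09 + 111.37 ≈ 337.46 mg.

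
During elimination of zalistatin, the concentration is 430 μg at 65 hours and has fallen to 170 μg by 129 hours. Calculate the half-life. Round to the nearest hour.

Over Δt = 129 − 65 = 64 hours, the level fell by a factor of 430/170 ≈ 2.5294.
n = log₂(2.5294) ≈ 1.3388 half-lives, so t½ = 64/1.3388 ≈ 47.804 hours.

48 hours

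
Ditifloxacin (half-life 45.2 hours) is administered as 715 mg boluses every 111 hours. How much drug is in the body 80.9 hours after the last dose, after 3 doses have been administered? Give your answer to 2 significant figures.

The 3 doses were given 302.9, 191.9, 80.9 hours ago.
Total = 715·(1/2)^(302.9/45.2) + 715·(1/2)^(191.9/45.2) + 715·(1/2)^(80.9/45.2)
      = 6.8708 + 37.693 + 206.78 ≈ 251.35 mg.

250 mg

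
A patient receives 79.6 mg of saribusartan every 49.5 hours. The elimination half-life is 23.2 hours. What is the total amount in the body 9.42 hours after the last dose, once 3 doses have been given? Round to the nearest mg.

The 3 doses were given 108.42, 58.92, 9.42 hours ago.
Total = 79.6·(1/2)^(108.42/23.2) + 79.6·(1/2)^(58.92/23.2) + 79.6·(1/2)^(9.42/23.2)
      = 3.1197 + 13.69 + 60.074 ≈ 76.883 mg.

77 mg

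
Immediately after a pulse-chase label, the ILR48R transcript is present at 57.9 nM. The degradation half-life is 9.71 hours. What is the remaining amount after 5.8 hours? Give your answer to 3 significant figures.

38.3 nM

Number of half-lives: n = 5.8/9.71 ≈ 0.59732.
Remaining = 57.9 × (1/2)^0.59732 = 57.9 × 0.66098 ≈ 38.271 nM.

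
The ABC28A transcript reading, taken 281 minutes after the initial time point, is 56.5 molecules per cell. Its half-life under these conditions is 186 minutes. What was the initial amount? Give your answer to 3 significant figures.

161 molecules per cell

Number of half-lives elapsed: n = 281/186 ≈ 1.5108.
A₀ = A × 2^n = 56.5 × 2^1.5108 = 56.5 × 2.8496 ≈ 161 molecules per cell.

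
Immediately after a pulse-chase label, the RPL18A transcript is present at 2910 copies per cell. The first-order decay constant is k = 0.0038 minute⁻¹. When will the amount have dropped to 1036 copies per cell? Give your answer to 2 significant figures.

270 minutes

t½ = ln 2 / k = 0.69315 / 0.0038 ≈ 182.41 minutes.
Fraction remaining = 1036/2910 ≈ 0.35601.
n = log₂(2910/1036) = ln(2.8089)/ln 2 ≈ 1.49 half-lives.
t = n × t½ = 1.49 × 182.41 ≈ 271.79 minutes.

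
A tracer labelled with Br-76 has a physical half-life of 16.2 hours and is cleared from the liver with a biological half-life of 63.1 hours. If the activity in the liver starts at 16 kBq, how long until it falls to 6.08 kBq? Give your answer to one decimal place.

1/t_eff = 1/t_phys + 1/t_biol = 1/16.2 + 1/63.1 = 0.077576 per hour.
t_eff = 16.2 × 63.1 / (16.2 + 63.1) ≈ 12.891 hours.
n = log₂(16/6.08) ≈ 1.3959; t = 1.3959 × 12.891 ≈ 17.994 hours.

18.0 hours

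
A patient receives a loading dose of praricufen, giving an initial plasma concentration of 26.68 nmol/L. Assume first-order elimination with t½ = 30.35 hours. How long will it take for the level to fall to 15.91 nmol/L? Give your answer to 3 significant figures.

22.6 hours

Fraction remaining = 15.91/26.68 ≈ 0.59633.
n = log₂(26.68/15.91) = ln(1.6769)/ln 2 ≈ 0.74582 half-lives.
t = n × t½ = 0.74582 × 30.35 ≈ 22.636 hours.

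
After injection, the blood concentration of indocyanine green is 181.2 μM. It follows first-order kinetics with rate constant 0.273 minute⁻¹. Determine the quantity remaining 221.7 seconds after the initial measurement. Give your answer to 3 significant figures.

t½ = ln 2 / k = 0.69315 / 0.273 ≈ 2.539 minutes.
Convert the elapsed time: 221.7 seconds = 3.695 minutes.
Number of half-lives: n = 3.695/2.539 ≈ 1.4553.
Remaining = 181.2 × (1/2)^1.4553 = 181.2 × 0.36468 ≈ 66.08 μM.

66.1 μM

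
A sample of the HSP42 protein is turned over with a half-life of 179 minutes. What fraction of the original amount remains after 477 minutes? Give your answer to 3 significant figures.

n = 477/179 ≈ 2.6648 half-lives.
Fraction remaining = (1/2)^2.6648 ≈ 0.15769.

0.158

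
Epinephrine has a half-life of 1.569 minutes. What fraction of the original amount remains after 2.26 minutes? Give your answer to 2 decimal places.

n = 2.26/1.569 ≈ 1.4404 half-lives.
Fraction remaining = (1/2)^1.4404 ≈ 0.36846.

0.37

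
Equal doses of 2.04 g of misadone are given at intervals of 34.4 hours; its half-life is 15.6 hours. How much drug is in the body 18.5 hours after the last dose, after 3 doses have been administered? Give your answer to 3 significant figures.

1.13 g

The 3 doses were given 87.3, 52.9, 18.5 hours ago.
Total = 2.04·(1/2)^(87.3/15.6) + 2.04·(1/2)^(52.9/15.6) + 2.04·(1/2)^(18.5/15.6)
      = 0.042172 + 0.19446 + 0.89668 ≈ 1.1333 g.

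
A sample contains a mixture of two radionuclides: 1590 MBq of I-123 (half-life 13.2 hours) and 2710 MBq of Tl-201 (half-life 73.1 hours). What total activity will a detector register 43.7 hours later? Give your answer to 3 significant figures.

1950 MBq

I-123: 1590 × (1/2)^(43.7/13.2) = 1590 × (1/2)^3.3106 ≈ 160.25 MBq.
Tl-201: 2710 × (1/2)^(43.7/73.1) = 2710 × (1/2)^0.59781 ≈ 1790.6 MBq.
Total = 160.25 + 1790.6 ≈ 1950.9 MBq.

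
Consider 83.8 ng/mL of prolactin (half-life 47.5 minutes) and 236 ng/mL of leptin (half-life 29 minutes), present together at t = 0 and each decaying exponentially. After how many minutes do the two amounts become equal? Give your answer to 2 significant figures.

Set 83.8·(1/2)^(t/47.5) = 236·(1/2)^(t/29).
Taking log₂: log₂(83.8/236) = t·(1/47.5 − 1/29).
log₂(0.35508) = -1.4938; 1/47.5 − 1/29 = -0.01343.
t = -1.4938 / -0.01343 ≈ 111.22 minutes.

110 minutes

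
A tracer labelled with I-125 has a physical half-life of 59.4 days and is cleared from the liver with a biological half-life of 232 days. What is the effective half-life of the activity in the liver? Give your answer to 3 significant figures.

1/t_eff = 1/t_phys + 1/t_biol = 1/59.4 + 1/232 = 0.021145 per day.
t_eff = 59.4 × 232 / (59.4 + 232) ≈ 47.292 days.

47.3 days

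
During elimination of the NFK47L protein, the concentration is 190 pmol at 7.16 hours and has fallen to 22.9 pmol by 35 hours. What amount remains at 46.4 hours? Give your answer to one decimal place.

Over Δt = 35 − 7.16 = 27.84 hours, the level fell by a factor of 190/22.9 ≈ 8.2969.
n = log₂(8.2969) ≈ 3.0526 half-lives, so t½ = 27.84/3.0526 ≈ 9.1202 hours.
From t = 35 to t = 46.4: 22.9 × (1/2)^((46.4−35)/9.1202) ≈ 9.6284 pmol.

9.6 pmol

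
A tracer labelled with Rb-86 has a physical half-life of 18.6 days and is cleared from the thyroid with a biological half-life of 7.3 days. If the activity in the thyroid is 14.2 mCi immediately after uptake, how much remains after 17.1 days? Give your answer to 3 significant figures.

1/t_eff = 1/t_phys + 1/t_biol = 1/18.6 + 1/7.3 = 0.19075 per day.
t_eff = 18.6 × 7.3 / (18.6 + 7.3) ≈ 5.2425 days.
Remaining = 14.2 × (1/2)^(17.1/5.2425) = 14.2 × (1/2)^3.2618 ≈ 1.4804 mCi.

1.48 mCi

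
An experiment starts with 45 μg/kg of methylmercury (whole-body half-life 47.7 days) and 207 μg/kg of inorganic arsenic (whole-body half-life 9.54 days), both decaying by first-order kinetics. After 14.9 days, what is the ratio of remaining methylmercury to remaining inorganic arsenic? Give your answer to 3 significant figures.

0.517

methylmercury: 45 × (1/2)^(14.9/47.7) = 45 × (1/2)^0.31237 ≈ 36.239 μg/kg.
inorganic arsenic: 207 × (1/2)^(14.9/9.54) = 207 × (1/2)^1.5618 ≈ 70.115 μg/kg.
Ratio ≈ 36.239 / 70.115 ≈ 0.51686.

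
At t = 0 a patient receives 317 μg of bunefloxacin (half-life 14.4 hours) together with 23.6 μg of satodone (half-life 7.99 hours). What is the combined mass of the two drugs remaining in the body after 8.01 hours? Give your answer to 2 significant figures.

bunefloxacin: 317 × (1/2)^(8.01/14.4) = 317 × (1/2)^0.55625 ≈ 215.58 μg.
satodone: 23.6 × (1/2)^(8.01/7.99) = 23.6 × (1/2)^1.0025 ≈ 11.78 μg.
Total = 215.58 + 11.78 ≈ 227.36 μg.

230 μg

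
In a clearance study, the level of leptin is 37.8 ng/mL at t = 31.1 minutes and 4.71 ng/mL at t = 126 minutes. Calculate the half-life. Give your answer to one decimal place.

Over Δt = 126 − 31.1 = 94.9 minutes, the level fell by a factor of 37.8/4.71 ≈ 8.0255.
n = log₂(8.0255) ≈ 3.0046 half-lives, so t½ = 94.9/3.0046 ≈ 31.585 minutes.

31.6 minutes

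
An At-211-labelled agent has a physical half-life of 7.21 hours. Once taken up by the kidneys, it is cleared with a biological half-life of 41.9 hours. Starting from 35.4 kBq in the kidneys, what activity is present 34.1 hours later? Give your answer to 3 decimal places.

1/t_eff = 1/t_phys + 1/t_biol = 1/7.21 + 1/41.9 = 0.16256 per hour.
t_eff = 7.21 × 41.9 / (7.21 + 41.9) ≈ 6.1515 hours.
Remaining = 35.4 × (1/2)^(34.1/6.1515) = 35.4 × (1/2)^5.5434 ≈ 0.75906 kBq.

0.759 kBq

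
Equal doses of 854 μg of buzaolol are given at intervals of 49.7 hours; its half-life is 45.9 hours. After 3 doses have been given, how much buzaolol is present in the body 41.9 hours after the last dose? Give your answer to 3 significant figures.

The 3 doses were given 141.3, 91.6, 41.9 hours ago.
Total = 854·(1/2)^(141.3/45.9) + 854·(1/2)^(91.6/45.9) + 854·(1/2)^(41.9/45.9)
      = 101.1 + 214.15 + 453.59 ≈ 768.84 μg.

769 μg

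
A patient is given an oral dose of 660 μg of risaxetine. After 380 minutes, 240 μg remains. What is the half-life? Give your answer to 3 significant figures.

260 minutes

A/A₀ = 240/660 ≈ 0.36364.
n = log₂(2.75) ≈ 1.4594 half-lives elapsed in 380 minutes.
t½ = 380/1.4594 ≈ 260.38 minutes.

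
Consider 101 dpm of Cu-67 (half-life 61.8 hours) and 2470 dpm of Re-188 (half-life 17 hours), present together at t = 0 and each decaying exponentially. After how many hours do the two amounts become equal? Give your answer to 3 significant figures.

108 hours

Set 101·(1/2)^(t/61.8) = 2470·(1/2)^(t/17).
Taking log₂: log₂(101/2470) = t·(1/61.8 − 1/17).
log₂(0.040891) = -4.6121; 1/61.8 − 1/17 = -0.042642.
t = -4.6121 / -0.042642 ≈ 108.16 hours.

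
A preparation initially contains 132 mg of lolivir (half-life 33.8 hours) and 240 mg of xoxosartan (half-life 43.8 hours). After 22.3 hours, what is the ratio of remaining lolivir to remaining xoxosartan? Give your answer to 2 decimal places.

lolivir: 132 × (1/2)^(22.3/33.8) = 132 × (1/2)^0.65976 ≈ 83.554 mg.
xoxosartan: 240 × (1/2)^(22.3/43.8) = 240 × (1/2)^0.50913 ≈ 168.63 mg.
Ratio ≈ 83.554 / 168.63 ≈ 0.49547.

0.50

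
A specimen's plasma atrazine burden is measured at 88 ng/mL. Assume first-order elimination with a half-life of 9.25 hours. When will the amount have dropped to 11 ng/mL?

27.75 hours

11/88 = 1/8, so 3 half-lives have elapsed.
t = 3 × 9.25 = 27.75 hours.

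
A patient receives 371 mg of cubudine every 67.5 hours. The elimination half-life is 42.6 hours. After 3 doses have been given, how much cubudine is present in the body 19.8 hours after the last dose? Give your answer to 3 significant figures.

The 3 doses were given 154.8, 87.3, 19.8 hours ago.
Total = 371·(1/2)^(154.8/42.6) + 371·(1/2)^(87.3/42.6) + 371·(1/2)^(19.8/42.6)
      = 29.888 + 89.634 + 268.82 ≈ 388.34 mg.

388 mg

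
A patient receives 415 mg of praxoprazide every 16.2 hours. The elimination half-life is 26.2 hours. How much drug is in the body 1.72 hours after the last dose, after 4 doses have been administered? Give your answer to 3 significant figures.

The 4 doses were given 50.32, 34.12, 17.92, 1.72 hours ago.
Total = 415·(1/2)^(50.32/26.2) + 415·(1/2)^(34.12/26.2) + 415·(1/2)^(17.92/26.2) + 415·(1/2)^(1.72/26.2)
      = 109.62 + 168.28 + 258.32 + 396.54 ≈ 932.75 mg.

933 mg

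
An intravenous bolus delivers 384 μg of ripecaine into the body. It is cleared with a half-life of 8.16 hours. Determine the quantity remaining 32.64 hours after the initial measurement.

Elapsed time is 4 half-lives (32.64/8.16).
Each half-life halves the amount: 384 × (1/2)^4 = 384/16 = 24 μg.

24 μg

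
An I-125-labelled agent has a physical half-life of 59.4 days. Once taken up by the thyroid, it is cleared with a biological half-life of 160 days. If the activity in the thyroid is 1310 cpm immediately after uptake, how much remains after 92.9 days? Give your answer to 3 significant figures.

1/t_eff = 1/t_phys + 1/t_biol = 1/59.4 + 1/160 = 0.023085 per day.
t_eff = 59.4 × 160 / (59.4 + 160) ≈ 43.318 days.
Remaining = 1310 × (1/2)^(92.9/43.318) = 1310 × (1/2)^2.1446 ≈ 296.27 cpm.

296 cpm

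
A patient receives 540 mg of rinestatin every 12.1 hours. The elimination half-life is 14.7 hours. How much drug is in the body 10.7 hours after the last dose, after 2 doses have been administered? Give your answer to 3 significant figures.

510 mg

The 2 doses were given 22.8, 10.7 hours ago.
Total = 540·(1/2)^(22.8/14.7) + 540·(1/2)^(10.7/14.7)
      = 184.29 + 326.04 ≈ 510.33 mg.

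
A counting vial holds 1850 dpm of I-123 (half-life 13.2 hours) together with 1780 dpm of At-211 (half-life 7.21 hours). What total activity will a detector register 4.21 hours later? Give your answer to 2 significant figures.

I-123: 1850 × (1/2)^(4.21/13.2) = 1850 × (1/2)^0.31894 ≈ 1483.1 dpm.
At-211: 1780 × (1/2)^(4.21/7.21) = 1780 × (1/2)^0.58391 ≈ 1187.5 dpm.
Total = 1483.1 + 1187.5 ≈ 2670.6 dpm.

2700 dpm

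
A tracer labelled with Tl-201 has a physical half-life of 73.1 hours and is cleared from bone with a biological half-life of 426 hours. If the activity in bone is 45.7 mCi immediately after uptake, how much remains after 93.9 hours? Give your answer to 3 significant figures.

16.1 mCi

1/t_eff = 1/t_phys + 1/t_biol = 1/73.1 + 1/426 = 0.016027 per hour.
t_eff = 73.1 × 426 / (73.1 + 426) ≈ 62.394 hours.
Remaining = 45.7 × (1/2)^(93.9/62.394) = 45.7 × (1/2)^1.505 ≈ 16.102 mCi.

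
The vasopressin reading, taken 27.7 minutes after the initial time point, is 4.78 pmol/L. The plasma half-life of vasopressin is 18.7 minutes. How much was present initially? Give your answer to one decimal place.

Number of half-lives elapsed: n = 27.7/18.7 ≈ 1.4813.
A₀ = A × 2^n = 4.78 × 2^1.4813 = 4.78 × 2.792 ≈ 13.346 pmol/L.

13.3 pmol/L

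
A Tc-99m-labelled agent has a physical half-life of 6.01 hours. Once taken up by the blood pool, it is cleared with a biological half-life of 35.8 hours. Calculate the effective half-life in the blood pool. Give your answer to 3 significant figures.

5.15 hours

1/t_eff = 1/t_phys + 1/t_biol = 1/6.01 + 1/35.8 = 0.19432 per hour.
t_eff = 6.01 × 35.8 / (6.01 + 35.8) ≈ 5.1461 hours.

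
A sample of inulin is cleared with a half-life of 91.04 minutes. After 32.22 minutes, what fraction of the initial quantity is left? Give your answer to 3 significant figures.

n = 32.22/91.04 ≈ 0.35391 half-lives.
Fraction remaining = (1/2)^0.35391 ≈ 0.78246.

0.782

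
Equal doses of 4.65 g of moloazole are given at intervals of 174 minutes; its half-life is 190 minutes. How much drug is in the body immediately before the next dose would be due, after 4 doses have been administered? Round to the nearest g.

5 g

The 4 doses were given 696, 522, 348, 174 minutes ago.
Total = 4.65·(1/2)^(696/190) + 4.65·(1/2)^(522/190) + 4.65·(1/2)^(348/190) + 4.65·(1/2)^(174/190)
      = 0.36706 + 0.69249 + 1.3064 + 2.4647 ≈ 4.8307 g.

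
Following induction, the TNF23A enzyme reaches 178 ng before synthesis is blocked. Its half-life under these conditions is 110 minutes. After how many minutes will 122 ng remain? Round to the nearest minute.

60 minutes

Fraction remaining = 122/178 ≈ 0.68539.
n = log₂(178/122) = ln(1.459)/ln 2 ≈ 0.545 half-lives.
t = n × t½ = 0.545 × 110 ≈ 59.95 minutes.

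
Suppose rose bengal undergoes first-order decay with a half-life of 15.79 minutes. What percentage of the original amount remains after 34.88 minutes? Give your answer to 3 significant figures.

n = 34.88/15.79 ≈ 2.209 half-lives.
Fraction remaining = (1/2)^2.209 ≈ 0.21629, i.e. 21.629%.

21.6%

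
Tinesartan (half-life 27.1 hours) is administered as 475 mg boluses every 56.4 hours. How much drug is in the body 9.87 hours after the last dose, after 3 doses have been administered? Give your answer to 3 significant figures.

477 mg

The 3 doses were given 122.67, 66.27, 9.87 hours ago.
Total = 475·(1/2)^(122.67/27.1) + 475·(1/2)^(66.27/27.1) + 475·(1/2)^(9.87/27.1)
      = 20.609 + 87.208 + 369.03 ≈ 476.84 mg.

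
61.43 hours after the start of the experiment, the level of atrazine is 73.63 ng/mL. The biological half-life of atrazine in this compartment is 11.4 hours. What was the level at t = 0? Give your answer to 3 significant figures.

Number of half-lives elapsed: n = 61.43/11.4 ≈ 5.3886.
A₀ = A × 2^n = 73.63 × 2^5.3886 = 73.63 × 41.892 ≈ 3084.5 ng/mL.

3080 ng/mL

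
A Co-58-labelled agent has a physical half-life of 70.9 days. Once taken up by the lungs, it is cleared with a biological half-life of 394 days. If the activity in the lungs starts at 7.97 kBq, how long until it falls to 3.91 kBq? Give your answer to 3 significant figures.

61.7 days

1/t_eff = 1/t_phys + 1/t_biol = 1/70.9 + 1/394 = 0.016642 per day.
t_eff = 70.9 × 394 / (70.9 + 394) ≈ 60.087 days.
n = log₂(7.97/3.91) ≈ 1.0274; t = 1.0274 × 60.087 ≈ 61.734 days.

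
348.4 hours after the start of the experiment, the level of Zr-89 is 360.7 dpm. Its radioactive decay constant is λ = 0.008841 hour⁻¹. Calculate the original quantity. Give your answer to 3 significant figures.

7850 dpm

t½ = ln 2 / λ = 0.69315 / 0.008841 ≈ 78.401 hours.
Number of half-lives elapsed: n = 348.4/78.401 ≈ 4.4438.
A₀ = A × 2^n = 360.7 × 2^4.4438 = 360.7 × 21.763 ≈ 7849.9 dpm.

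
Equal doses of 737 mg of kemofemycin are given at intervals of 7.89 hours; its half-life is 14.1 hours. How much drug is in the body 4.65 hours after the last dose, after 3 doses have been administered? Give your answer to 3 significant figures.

The 3 doses were given 20.43, 12.54, 4.65 hours ago.
Total = 737·(1/2)^(20.43/14.1) + 737·(1/2)^(12.54/14.1) + 737·(1/2)^(4.65/14.1)
      = 269.96 + 397.87 + 586.4 ≈ 1254.2 mg.

1250 mg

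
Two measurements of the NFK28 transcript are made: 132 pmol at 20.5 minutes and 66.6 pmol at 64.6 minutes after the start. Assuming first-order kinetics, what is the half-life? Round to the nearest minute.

45 minutes

Over Δt = 64.6 − 20.5 = 44.1 minutes, the level fell by a factor of 132/66.6 ≈ 1.982.
n = log₂(1.982) ≈ 0.98694 half-lives, so t½ = 44.1/0.98694 ≈ 44.683 minutes.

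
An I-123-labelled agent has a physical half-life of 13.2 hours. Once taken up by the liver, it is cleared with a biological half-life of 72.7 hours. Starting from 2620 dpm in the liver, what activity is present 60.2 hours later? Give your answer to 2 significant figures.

1/t_eff = 1/t_phys + 1/t_biol = 1/13.2 + 1/72.7 = 0.089513 per hour.
t_eff = 13.2 × 72.7 / (13.2 + 72.7) ≈ 11.172 hours.
Remaining = 2620 × (1/2)^(60.2/11.172) = 2620 × (1/2)^5.3887 ≈ 62.539 dpm.

63 dpm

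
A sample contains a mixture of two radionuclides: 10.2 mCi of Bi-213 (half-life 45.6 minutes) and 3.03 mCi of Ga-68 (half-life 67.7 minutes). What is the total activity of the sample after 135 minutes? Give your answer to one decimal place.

2.1 mCi

Bi-213: 10.2 × (1/2)^(135/45.6) = 10.2 × (1/2)^2.9605 ≈ 1.3104 mCi.
Ga-68: 3.03 × (1/2)^(135/67.7) = 3.03 × (1/2)^1.9941 ≈ 0.76061 mCi.
Total = 1.3104 + 0.76061 ≈ 2.071 mCi.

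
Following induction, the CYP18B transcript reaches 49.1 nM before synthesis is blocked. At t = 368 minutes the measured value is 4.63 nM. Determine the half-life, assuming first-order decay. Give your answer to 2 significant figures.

A/A₀ = 4.63/49.1 ≈ 0.094297.
n = log₂(10.605) ≈ 3.4066 half-lives elapsed in 368 minutes.
t½ = 368/3.4066 ≈ 108.02 minutes.

110 minutes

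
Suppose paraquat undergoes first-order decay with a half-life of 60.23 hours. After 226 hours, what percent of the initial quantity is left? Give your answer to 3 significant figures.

n = 226/60.23 ≈ 3.7523 half-lives.
Fraction remaining = (1/2)^3.7523 ≈ 0.074208, i.e. 7.4208%.

7.42%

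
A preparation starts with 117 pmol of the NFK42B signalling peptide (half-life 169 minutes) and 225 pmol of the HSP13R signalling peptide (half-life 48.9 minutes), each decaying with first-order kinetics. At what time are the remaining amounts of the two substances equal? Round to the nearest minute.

Set 117·(1/2)^(t/169) = 225·(1/2)^(t/48.9).
Taking log₂: log₂(117/225) = t·(1/169 − 1/48.9).
log₂(0.52) = -0.94342; 1/169 − 1/48.9 = -0.014533.
t = -0.94342 / -0.014533 ≈ 64.917 minutes.

65 minutes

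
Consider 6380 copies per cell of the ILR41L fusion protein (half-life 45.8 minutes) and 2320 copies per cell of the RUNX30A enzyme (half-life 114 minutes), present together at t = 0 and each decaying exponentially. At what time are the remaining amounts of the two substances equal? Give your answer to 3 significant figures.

112 minutes

Set 6380·(1/2)^(t/45.8) = 2320·(1/2)^(t/114).
Taking log₂: log₂(6380/2320) = t·(1/45.8 − 1/114).
log₂(2.75) = 1.4594; 1/45.8 − 1/114 = 0.013062.
t = 1.4594 / 0.013062 ≈ 111.73 minutes.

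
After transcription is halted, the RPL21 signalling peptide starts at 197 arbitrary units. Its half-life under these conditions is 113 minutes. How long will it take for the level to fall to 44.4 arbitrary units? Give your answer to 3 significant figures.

243 minutes

Fraction remaining = 44.4/197 ≈ 0.22538.
n = log₂(197/44.4) = ln(4.4369)/ln 2 ≈ 2.1496 half-lives.
t = n × t½ = 2.1496 × 113 ≈ 242.9 minutes.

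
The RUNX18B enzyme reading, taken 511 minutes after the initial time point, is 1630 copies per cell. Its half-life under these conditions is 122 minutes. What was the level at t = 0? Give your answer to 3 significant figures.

Number of half-lives elapsed: n = 511/122 ≈ 4.1885.
A₀ = A × 2^n = 1630 × 2^4.1885 = 1630 × 18.234 ≈ 29721 copies per cell.

29700 copies per cell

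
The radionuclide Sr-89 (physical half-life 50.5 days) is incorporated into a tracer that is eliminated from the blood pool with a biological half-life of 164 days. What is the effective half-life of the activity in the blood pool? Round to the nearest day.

1/t_eff = 1/t_phys + 1/t_biol = 1/50.5 + 1/164 = 0.0259 per day.
t_eff = 50.5 × 164 / (50.5 + 164) ≈ 38.611 days.

39 days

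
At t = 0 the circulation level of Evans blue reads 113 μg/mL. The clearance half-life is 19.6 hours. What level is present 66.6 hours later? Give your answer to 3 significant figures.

10.7 μg/mL

Number of half-lives: n = 66.6/19.6 ≈ 3.398.
Remaining = 113 × (1/2)^3.398 = 113 × 0.094866 ≈ 10.72 μg/mL.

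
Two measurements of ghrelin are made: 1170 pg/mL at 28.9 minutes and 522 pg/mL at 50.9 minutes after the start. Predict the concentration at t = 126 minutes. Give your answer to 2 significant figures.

33 pg/mL

Over Δt = 50.9 − 28.9 = 22 minutes, the level fell by a factor of 1170/522 ≈ 2.2414.
n = log₂(2.2414) ≈ 1.1644 half-lives, so t½ = 22/1.1644 ≈ 18.894 minutes.
From t = 50.9 to t = 126: 522 × (1/2)^((126−50.9)/18.894) ≈ 33.2 pg/mL.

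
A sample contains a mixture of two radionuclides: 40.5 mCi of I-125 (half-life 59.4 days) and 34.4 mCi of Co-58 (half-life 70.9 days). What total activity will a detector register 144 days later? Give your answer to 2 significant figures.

I-125: 40.5 × (1/2)^(144/59.4) = 40.5 × (1/2)^2.4242 ≈ 7.5455 mCi.
Co-58: 34.4 × (1/2)^(144/70.9) = 34.4 × (1/2)^2.031 ≈ 8.417 mCi.
Total = 7.5455 + 8.417 ≈ 15.962 mCi.

16 mCi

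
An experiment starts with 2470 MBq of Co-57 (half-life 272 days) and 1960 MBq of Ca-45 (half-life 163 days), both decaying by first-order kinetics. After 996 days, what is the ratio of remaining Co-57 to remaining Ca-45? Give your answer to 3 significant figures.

Co-57: 2470 × (1/2)^(996/272) = 2470 × (1/2)^3.6618 ≈ 195.16 MBq.
Ca-45: 1960 × (1/2)^(996/163) = 1960 × (1/2)^6.1104 ≈ 28.368 MBq.
Ratio ≈ 195.16 / 28.368 ≈ 6.8796.

6.88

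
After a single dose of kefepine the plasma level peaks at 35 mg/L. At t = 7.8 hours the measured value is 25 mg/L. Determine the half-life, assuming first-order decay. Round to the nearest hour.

16 hours

A/A₀ = 25/35 ≈ 0.71429.
n = log₂(1.4) ≈ 0.48543 half-lives elapsed in 7.8 hours.
t½ = 7.8/0.48543 ≈ 16.068 hours.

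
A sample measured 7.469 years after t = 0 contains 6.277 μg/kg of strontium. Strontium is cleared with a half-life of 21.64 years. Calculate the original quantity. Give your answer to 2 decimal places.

7.97 μg/kg

Number of half-lives elapsed: n = 7.469/21.64 ≈ 0.34515.
A₀ = A × 2^n = 6.277 × 2^0.34515 = 6.277 × 1.2703 ≈ 7.9736 μg/kg.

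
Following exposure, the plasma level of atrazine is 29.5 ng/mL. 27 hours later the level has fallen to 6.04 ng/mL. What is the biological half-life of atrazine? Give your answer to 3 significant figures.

11.8 hours

A/A₀ = 6.04/29.5 ≈ 0.20475.
n = log₂(4.8841) ≈ 2.2881 half-lives elapsed in 27 hours.
t½ = 27/2.2881 ≈ 11.8 hours.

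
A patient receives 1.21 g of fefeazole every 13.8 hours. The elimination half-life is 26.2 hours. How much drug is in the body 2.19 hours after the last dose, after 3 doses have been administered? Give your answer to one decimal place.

2.5 g

The 3 doses were given 29.79, 15.99, 2.19 hours ago.
Total = 1.21·(1/2)^(29.79/26.2) + 1.21·(1/2)^(15.99/26.2) + 1.21·(1/2)^(2.19/26.2)
      = 0.55018 + 0.79262 + 1.1419 ≈ 2.4847 g.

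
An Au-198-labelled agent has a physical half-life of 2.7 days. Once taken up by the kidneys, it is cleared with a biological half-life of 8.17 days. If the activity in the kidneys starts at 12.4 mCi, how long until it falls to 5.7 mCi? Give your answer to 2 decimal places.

1/t_eff = 1/t_phys + 1/t_biol = 1/2.7 + 1/8.17 = 0.49277 per day.
t_eff = 2.7 × 8.17 / (2.7 + 8.17) ≈ 2.0293 days.
n = log₂(12.4/5.7) ≈ 1.1213; t = 1.1213 × 2.0293 ≈ 2.2755 days.

2.28 days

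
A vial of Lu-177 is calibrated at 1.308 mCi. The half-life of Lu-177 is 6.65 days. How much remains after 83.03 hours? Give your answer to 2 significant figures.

0.91 mCi

Convert the elapsed time: 83.03 hours = 3.45958 days.
Number of half-lives: n = 3.45958/6.65 ≈ 0.52024.
Remaining = 1.308 × (1/2)^0.52024 = 1.308 × 0.69726 ≈ 0.91201 mCi.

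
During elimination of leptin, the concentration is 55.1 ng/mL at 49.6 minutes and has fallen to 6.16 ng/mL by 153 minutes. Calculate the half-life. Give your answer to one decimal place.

Over Δt = 153 − 49.6 = 103.4 minutes, the level fell by a factor of 55.1/6.16 ≈ 8.9448.
n = log₂(8.9448) ≈ 3.1611 half-lives, so t½ = 103.4/3.1611 ≈ 32.711 minutes.

32.7 minutes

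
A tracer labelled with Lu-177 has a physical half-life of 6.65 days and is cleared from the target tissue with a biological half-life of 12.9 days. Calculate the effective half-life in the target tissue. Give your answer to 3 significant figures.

1/t_eff = 1/t_phys + 1/t_biol = 1/6.65 + 1/12.9 = 0.2279 per day.
t_eff = 6.65 × 12.9 / (6.65 + 12.9) ≈ 4.388 days.

4.39 days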